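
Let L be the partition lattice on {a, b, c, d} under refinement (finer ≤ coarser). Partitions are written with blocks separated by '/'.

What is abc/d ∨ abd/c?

Common upper bounds of {abc/d, abd/c}: abcd.
The least among these is abcd.

abcd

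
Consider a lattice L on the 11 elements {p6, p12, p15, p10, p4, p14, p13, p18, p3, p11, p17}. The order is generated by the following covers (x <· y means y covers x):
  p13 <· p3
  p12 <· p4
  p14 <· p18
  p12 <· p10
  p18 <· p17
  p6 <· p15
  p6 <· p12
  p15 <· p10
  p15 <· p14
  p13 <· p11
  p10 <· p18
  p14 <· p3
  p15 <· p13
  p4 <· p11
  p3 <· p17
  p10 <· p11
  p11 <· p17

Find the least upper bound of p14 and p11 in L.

Common upper bounds of {p14, p11}: p17.
The least among these is p17.

p17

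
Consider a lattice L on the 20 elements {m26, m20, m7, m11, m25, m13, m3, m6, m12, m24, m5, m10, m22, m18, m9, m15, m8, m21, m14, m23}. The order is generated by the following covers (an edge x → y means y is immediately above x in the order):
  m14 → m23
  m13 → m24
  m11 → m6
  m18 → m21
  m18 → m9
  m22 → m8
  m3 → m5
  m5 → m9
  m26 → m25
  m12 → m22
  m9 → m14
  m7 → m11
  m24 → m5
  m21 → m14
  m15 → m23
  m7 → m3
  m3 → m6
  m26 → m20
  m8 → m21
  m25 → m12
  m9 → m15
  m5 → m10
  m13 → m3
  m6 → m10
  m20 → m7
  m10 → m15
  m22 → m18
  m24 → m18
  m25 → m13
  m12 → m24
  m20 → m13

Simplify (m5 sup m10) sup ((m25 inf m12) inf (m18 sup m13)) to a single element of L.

m10

m5 ∨ m10 = m10
m25 ∧ m12 = m25
m18 ∨ m13 = m18
m25 ∧ m18 = m25
m10 ∨ m25 = m10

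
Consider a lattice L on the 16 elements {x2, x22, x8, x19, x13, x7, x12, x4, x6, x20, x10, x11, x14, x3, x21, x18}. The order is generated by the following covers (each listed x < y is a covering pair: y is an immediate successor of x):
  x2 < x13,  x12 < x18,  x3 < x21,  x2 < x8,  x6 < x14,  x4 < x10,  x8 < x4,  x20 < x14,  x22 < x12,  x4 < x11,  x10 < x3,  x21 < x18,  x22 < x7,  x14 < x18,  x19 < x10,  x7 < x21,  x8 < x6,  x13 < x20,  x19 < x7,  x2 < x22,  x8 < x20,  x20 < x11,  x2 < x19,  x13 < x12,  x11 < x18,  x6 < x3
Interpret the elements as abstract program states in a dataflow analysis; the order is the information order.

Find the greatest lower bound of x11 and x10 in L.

Common lower bounds of {x11, x10}: x2, x4, x8.
The greatest among these is x4.

x4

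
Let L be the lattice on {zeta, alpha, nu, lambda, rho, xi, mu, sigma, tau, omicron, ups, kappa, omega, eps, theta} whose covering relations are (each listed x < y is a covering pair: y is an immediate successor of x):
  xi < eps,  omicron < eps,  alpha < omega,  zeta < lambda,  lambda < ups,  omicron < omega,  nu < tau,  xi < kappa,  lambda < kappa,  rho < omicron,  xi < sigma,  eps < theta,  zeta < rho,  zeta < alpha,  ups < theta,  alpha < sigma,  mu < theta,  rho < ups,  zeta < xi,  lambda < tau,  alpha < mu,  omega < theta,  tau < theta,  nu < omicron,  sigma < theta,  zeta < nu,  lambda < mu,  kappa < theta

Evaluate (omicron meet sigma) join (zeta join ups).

omicron ∧ sigma = zeta
zeta ∨ ups = ups
zeta ∨ ups = ups

ups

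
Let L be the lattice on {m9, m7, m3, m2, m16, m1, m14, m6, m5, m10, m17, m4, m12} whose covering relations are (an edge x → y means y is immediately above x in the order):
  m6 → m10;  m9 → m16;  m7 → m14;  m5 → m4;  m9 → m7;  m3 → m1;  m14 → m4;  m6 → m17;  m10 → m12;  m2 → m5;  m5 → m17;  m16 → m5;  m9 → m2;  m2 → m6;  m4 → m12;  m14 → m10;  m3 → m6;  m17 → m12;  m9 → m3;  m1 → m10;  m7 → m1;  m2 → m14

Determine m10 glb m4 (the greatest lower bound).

m14

Common lower bounds of {m10, m4}: m14, m2, m7, m9.
The greatest among these is m14.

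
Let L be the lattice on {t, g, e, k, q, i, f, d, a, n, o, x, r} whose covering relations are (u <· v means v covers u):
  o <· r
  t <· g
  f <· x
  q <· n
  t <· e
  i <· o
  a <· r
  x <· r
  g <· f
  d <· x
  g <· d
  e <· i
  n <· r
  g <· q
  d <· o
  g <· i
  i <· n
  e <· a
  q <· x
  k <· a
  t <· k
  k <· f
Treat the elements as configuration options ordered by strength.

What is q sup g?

Common upper bounds of {q, g}: n, q, r, x.
The least among these is q.

q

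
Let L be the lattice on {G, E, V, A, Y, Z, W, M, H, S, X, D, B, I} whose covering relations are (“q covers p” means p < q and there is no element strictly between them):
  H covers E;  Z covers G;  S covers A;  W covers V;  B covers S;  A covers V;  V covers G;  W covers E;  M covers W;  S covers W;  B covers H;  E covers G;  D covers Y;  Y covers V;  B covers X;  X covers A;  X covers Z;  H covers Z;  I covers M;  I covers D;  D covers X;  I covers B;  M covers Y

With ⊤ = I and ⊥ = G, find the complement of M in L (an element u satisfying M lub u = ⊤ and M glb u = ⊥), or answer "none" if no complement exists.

Z

Need u with M ∨ u = I and M ∧ u = G.
Checking each element gives: Z.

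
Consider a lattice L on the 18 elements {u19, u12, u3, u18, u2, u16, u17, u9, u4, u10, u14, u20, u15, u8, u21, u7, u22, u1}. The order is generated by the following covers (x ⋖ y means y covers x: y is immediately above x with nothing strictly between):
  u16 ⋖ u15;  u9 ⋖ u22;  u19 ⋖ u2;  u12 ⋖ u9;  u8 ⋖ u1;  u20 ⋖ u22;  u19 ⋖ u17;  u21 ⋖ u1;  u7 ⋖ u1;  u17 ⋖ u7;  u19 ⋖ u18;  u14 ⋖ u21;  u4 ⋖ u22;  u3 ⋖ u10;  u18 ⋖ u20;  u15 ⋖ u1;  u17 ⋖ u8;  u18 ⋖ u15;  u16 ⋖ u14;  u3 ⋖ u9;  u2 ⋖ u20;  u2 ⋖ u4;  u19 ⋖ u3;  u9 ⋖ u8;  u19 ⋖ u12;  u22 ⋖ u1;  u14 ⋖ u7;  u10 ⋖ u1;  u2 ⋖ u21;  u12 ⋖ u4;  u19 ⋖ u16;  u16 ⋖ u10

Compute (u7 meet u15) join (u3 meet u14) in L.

u16

u7 ∧ u15 = u16
u3 ∧ u14 = u19
u16 ∨ u19 = u16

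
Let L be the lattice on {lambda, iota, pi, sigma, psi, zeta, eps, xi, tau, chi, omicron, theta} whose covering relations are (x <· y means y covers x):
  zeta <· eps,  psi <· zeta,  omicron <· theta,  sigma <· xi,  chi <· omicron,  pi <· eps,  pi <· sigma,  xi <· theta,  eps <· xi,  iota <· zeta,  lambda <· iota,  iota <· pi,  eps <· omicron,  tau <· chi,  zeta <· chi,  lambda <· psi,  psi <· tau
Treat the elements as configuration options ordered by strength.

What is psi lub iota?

zeta

Common upper bounds of {psi, iota}: chi, eps, omicron, theta, xi, zeta.
The least among these is zeta.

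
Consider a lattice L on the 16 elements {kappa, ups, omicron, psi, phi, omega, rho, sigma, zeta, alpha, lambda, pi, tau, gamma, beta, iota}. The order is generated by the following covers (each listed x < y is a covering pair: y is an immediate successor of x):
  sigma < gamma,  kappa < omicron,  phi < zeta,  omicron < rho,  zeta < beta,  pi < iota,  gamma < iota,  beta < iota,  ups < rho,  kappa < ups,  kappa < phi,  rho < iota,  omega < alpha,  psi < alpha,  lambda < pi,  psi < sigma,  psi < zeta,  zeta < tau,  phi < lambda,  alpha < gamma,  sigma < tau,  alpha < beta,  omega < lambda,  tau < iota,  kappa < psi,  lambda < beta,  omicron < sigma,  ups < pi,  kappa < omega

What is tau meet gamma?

Common lower bounds of {tau, gamma}: kappa, omicron, psi, sigma.
The greatest among these is sigma.

sigma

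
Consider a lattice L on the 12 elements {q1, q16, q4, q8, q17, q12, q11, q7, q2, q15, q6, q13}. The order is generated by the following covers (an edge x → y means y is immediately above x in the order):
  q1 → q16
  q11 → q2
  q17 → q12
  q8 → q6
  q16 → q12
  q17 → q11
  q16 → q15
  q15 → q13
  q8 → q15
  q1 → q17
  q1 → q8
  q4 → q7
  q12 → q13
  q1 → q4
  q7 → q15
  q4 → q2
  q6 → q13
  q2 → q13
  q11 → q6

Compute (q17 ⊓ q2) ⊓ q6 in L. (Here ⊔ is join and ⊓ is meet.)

q17 ∧ q2 = q17
q17 ∧ q6 = q17

q17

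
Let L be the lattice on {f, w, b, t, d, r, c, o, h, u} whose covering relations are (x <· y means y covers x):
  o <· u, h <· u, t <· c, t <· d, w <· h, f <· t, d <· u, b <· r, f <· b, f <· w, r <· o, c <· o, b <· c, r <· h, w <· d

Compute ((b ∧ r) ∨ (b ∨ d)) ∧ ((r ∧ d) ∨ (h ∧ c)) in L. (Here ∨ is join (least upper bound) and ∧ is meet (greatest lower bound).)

b ∧ r = b
b ∨ d = u
b ∨ u = u
r ∧ d = f
h ∧ c = b
f ∨ b = b
u ∧ b = b

b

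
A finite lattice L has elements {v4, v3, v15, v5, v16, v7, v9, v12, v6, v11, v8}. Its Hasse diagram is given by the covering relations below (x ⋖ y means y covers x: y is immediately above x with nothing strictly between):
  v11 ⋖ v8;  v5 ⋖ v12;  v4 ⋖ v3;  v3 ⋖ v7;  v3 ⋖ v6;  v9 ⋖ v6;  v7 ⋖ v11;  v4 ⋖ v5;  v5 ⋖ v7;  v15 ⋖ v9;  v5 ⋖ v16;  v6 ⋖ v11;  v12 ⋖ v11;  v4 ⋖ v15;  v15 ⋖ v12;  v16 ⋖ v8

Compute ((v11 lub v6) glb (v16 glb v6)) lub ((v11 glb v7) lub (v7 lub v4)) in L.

v11 ∨ v6 = v11
v16 ∧ v6 = v4
v11 ∧ v4 = v4
v11 ∧ v7 = v7
v7 ∨ v4 = v7
v7 ∨ v7 = v7
v4 ∨ v7 = v7

v7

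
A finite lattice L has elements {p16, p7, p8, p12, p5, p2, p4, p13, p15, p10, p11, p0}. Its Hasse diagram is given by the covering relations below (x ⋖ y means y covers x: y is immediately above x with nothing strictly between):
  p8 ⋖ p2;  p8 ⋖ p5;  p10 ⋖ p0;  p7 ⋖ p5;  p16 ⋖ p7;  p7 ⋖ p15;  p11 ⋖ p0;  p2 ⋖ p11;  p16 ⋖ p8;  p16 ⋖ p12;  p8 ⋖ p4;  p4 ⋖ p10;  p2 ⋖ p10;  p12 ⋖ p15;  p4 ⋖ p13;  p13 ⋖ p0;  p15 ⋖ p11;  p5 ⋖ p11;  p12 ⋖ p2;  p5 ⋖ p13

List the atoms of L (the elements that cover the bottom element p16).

p12, p7, p8

The atoms are exactly the elements that cover p16: p12, p7, p8.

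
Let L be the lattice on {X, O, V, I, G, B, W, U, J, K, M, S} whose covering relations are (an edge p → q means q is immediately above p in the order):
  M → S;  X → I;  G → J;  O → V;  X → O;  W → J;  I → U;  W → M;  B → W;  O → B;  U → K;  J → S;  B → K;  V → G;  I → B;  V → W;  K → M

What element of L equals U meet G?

U ∧ G = X

X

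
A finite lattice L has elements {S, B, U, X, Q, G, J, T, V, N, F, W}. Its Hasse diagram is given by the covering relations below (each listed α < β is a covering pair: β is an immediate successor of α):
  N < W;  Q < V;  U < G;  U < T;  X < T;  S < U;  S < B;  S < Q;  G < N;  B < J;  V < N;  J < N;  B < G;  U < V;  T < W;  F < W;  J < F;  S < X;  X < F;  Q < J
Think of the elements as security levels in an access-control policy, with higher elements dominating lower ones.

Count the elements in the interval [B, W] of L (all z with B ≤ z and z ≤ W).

The interval [B, W] = {B, F, G, J, N, W}, which has 6 elements.

6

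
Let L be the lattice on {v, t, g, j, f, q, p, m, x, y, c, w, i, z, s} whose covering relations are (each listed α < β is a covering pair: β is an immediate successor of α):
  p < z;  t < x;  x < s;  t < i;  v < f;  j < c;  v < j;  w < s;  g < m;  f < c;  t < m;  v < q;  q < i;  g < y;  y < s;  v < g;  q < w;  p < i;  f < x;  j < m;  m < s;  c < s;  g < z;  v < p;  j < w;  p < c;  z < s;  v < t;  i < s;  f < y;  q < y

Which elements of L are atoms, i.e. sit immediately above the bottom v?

The atoms are exactly the elements that cover v: f, g, j, p, q, t.

f, g, j, p, q, t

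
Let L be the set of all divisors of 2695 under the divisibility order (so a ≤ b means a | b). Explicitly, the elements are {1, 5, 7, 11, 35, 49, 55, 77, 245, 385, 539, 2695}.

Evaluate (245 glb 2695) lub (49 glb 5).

245

245 ∧ 2695 = 245
49 ∧ 5 = 1
245 ∨ 1 = 245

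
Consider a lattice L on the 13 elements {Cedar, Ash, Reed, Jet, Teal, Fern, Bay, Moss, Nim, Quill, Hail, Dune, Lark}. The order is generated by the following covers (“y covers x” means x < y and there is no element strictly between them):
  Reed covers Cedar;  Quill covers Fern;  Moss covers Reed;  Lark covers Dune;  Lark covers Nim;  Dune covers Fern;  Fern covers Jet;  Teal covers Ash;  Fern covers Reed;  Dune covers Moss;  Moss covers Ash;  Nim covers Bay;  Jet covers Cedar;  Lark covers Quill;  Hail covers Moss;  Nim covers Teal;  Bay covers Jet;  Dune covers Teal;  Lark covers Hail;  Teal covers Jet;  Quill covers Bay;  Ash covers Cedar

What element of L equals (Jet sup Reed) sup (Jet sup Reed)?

Fern

Jet ∨ Reed = Fern
Jet ∨ Reed = Fern
Fern ∨ Fern = Fern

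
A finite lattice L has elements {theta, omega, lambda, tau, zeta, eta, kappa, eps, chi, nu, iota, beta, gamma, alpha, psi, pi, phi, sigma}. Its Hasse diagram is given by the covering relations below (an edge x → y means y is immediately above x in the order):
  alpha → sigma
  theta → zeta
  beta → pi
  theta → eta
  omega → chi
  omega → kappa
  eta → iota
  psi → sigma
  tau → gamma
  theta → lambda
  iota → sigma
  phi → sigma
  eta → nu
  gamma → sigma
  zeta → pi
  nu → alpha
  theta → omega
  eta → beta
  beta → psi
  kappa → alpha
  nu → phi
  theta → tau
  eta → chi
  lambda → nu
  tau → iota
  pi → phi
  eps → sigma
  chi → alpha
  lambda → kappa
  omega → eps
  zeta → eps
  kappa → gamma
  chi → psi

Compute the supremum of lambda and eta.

nu

Common upper bounds of {lambda, eta}: alpha, nu, phi, sigma.
The least among these is nu.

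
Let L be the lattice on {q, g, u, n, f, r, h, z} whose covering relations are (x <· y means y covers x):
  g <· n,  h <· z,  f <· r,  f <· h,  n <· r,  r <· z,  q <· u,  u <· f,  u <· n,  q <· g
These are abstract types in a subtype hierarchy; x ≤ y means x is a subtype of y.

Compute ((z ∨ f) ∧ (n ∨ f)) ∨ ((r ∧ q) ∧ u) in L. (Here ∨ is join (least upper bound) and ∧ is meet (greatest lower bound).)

r

z ∨ f = z
n ∨ f = r
z ∧ r = r
r ∧ q = q
q ∧ u = q
r ∨ q = r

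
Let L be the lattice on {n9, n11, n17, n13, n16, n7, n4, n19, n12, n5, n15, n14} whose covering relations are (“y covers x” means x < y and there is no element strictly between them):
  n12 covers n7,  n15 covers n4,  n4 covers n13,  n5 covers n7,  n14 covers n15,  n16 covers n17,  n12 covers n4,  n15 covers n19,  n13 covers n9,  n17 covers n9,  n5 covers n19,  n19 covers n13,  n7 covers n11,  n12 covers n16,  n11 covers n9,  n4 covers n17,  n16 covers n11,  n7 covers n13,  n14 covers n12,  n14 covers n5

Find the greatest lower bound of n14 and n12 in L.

Common lower bounds of {n14, n12}: n11, n12, n13, n16, n17, n4, n7, n9.
The greatest among these is n12.

n12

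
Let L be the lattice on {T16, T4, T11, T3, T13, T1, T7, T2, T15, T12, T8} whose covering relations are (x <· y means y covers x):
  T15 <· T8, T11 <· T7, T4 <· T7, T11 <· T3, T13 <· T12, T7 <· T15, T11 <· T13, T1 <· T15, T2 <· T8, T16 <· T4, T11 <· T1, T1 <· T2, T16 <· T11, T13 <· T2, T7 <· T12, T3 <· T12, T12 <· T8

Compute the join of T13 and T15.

T8

Common upper bounds of {T13, T15}: T8.
The least among these is T8.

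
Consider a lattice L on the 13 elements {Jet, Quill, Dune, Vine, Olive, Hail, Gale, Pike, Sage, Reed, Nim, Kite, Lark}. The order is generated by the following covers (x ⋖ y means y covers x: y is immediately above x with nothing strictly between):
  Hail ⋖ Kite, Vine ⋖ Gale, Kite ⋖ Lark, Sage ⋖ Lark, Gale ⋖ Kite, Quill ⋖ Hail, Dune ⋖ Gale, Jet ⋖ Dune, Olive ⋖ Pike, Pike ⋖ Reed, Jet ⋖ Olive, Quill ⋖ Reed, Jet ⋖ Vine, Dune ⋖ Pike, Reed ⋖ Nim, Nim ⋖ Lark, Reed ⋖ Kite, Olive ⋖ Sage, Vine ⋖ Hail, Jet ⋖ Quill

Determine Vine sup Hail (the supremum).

Common upper bounds of {Vine, Hail}: Hail, Kite, Lark.
The least among these is Hail.

Hail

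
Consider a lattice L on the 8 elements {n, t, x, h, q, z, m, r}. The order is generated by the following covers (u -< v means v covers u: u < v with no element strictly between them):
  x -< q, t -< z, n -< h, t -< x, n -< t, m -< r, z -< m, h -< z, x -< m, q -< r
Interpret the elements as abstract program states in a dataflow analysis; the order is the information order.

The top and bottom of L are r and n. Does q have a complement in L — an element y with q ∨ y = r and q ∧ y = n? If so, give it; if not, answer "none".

Need y with q ∨ y = r and q ∧ y = n.
Checking each element gives: h.

h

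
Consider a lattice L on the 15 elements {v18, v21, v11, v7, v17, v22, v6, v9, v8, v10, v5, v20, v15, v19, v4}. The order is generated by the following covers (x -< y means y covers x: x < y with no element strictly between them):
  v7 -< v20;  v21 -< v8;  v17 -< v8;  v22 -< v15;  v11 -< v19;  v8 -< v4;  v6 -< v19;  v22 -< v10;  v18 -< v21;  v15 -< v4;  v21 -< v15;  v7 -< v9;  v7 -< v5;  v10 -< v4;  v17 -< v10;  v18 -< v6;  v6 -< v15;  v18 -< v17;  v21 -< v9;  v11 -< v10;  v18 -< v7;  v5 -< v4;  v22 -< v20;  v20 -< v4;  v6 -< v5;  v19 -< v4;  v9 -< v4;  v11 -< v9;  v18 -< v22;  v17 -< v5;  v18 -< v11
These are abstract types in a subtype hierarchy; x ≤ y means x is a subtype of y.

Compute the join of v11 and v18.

v11

Common upper bounds of {v11, v18}: v10, v11, v19, v4, v9.
The least among these is v11.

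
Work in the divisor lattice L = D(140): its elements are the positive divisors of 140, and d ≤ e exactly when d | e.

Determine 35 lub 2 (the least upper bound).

70

In the divisibility order, the join is the least common multiple: lcm(35, 2) = 70.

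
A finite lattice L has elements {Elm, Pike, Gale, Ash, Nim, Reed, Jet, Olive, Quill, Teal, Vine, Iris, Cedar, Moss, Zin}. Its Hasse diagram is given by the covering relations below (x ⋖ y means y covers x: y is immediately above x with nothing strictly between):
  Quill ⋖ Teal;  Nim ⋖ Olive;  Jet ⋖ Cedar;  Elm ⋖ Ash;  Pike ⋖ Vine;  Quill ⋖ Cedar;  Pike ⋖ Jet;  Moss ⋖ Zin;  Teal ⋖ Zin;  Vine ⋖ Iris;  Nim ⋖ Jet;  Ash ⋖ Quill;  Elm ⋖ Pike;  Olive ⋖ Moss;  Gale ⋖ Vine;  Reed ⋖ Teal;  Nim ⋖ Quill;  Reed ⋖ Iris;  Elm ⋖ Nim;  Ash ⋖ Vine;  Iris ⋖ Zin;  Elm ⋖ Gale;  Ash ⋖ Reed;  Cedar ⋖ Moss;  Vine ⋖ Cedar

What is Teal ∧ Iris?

Reed

Common lower bounds of {Teal, Iris}: Ash, Elm, Reed.
The greatest among these is Reed.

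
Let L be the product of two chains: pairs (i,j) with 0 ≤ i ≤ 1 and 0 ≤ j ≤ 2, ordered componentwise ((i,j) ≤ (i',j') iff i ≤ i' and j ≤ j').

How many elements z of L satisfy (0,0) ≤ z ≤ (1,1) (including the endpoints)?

4

The interval [(0,0), (1,1)] = {(0,0), (0,1), (1,0), (1,1)}, which has 4 elements.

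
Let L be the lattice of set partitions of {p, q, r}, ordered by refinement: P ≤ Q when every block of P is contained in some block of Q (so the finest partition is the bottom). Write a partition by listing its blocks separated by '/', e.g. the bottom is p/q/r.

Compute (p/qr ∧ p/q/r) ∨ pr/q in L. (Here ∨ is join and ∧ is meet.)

p/qr ∧ p/q/r = p/q/r
p/q/r ∨ pr/q = pr/q

pr/q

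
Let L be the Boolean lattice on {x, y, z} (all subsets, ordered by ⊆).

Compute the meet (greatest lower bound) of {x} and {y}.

Common lower bounds of {{x}, {y}}: {}.
The greatest among these is {}.

{}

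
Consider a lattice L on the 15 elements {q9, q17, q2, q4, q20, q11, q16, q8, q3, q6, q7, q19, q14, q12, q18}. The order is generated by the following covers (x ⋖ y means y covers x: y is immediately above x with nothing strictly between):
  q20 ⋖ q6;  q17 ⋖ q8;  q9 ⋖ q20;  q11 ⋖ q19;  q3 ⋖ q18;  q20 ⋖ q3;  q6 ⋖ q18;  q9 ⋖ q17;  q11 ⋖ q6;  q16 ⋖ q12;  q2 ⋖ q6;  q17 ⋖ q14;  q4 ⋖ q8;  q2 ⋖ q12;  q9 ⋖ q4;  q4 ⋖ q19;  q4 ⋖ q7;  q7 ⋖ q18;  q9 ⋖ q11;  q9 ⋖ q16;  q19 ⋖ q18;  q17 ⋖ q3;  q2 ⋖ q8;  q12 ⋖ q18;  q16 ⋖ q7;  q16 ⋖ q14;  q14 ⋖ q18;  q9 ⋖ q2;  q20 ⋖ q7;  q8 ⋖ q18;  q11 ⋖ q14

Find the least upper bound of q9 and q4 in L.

Common upper bounds of {q9, q4}: q18, q19, q4, q7, q8.
The least among these is q4.

q4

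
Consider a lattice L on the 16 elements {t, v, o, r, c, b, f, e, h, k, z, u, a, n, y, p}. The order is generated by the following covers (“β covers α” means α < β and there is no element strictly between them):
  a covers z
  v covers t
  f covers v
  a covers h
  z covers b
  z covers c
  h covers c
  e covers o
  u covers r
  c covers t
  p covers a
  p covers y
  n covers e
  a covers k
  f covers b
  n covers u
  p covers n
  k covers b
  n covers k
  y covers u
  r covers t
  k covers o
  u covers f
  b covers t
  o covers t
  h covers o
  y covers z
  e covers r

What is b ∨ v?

f

Common upper bounds of {b, v}: f, n, p, u, y.
The least among these is f.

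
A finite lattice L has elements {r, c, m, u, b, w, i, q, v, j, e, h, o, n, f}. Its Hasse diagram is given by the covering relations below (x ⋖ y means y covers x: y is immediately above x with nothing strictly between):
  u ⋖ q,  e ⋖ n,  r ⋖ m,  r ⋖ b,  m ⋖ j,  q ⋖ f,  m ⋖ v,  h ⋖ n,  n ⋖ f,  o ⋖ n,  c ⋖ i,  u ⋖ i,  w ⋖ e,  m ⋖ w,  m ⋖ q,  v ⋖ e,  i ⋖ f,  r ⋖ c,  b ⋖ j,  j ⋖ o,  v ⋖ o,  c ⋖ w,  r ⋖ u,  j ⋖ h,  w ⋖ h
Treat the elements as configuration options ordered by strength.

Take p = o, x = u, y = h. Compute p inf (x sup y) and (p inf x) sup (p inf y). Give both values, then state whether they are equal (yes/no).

x sup y = f, so p inf (x sup y) = o inf f = o.
p inf x = r and p inf y = j, so (p inf x) sup (p inf y) = r sup j = j.
Equal: no.

o; j; no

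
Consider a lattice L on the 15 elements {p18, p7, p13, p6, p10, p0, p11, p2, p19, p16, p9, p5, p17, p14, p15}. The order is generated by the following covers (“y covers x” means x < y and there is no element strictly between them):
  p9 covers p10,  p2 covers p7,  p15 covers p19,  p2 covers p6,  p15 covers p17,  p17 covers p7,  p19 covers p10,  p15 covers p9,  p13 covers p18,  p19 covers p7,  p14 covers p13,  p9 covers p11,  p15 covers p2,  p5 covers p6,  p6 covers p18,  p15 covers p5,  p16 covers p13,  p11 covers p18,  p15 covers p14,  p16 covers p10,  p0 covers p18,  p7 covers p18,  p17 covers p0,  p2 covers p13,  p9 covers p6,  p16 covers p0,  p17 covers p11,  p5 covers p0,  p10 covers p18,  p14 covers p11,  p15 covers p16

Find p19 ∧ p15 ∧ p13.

p18

Common lower bounds of {p19, p15, p13}: p18.
The greatest among these is p18.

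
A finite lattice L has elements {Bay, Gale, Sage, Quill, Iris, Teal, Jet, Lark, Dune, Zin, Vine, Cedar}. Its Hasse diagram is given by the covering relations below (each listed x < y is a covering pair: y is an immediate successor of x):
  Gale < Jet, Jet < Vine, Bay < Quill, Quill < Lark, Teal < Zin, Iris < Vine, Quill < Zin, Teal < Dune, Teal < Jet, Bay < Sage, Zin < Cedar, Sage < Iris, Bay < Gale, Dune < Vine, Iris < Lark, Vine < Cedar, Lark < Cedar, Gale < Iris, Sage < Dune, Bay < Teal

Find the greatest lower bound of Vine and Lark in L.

Common lower bounds of {Vine, Lark}: Bay, Gale, Iris, Sage.
The greatest among these is Iris.

Iris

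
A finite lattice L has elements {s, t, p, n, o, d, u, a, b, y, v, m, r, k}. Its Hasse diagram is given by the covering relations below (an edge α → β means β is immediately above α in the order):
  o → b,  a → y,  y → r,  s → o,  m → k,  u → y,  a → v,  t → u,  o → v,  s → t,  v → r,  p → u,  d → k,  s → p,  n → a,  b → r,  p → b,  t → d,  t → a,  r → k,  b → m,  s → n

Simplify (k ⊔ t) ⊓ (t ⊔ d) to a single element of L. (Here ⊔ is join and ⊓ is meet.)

k ∨ t = k
t ∨ d = d
k ∧ d = d

d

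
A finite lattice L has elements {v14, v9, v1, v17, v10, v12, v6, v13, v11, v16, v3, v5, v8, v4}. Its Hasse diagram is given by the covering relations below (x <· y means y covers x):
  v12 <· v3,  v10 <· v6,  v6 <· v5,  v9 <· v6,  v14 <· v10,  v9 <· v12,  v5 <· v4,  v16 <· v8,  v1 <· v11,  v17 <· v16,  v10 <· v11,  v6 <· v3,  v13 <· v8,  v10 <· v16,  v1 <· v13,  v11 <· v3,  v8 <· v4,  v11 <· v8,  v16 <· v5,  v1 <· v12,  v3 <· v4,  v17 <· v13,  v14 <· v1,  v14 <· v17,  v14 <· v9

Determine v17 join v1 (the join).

Common upper bounds of {v17, v1}: v13, v4, v8.
The least among these is v13.

v13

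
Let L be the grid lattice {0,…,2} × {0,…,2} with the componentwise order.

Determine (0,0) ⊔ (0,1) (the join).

(0,1)

Common upper bounds of {(0,0), (0,1)}: (0,1), (0,2), (1,1), (1,2), (2,1), (2,2).
The least among these is (0,1).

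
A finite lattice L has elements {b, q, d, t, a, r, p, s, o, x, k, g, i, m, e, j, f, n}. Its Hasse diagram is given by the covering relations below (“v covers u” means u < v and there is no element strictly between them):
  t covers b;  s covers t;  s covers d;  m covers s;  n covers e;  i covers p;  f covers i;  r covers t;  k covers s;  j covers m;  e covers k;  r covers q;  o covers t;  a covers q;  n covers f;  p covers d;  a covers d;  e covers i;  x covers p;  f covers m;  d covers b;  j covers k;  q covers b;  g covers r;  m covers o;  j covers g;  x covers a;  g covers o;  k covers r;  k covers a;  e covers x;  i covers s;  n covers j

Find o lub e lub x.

Common upper bounds of {o, e, x}: n.
The least among these is n.

n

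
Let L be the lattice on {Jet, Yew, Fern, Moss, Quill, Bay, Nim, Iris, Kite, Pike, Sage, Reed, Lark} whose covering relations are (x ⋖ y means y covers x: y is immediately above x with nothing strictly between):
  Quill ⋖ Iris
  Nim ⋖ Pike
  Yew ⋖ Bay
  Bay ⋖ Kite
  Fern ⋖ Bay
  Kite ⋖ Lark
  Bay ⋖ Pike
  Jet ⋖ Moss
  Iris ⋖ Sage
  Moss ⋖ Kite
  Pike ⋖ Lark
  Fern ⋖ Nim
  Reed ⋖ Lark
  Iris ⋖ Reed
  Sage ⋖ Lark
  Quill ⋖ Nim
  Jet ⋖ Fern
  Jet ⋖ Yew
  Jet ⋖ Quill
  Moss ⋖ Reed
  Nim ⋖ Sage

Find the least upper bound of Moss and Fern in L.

Common upper bounds of {Moss, Fern}: Kite, Lark.
The least among these is Kite.

Kite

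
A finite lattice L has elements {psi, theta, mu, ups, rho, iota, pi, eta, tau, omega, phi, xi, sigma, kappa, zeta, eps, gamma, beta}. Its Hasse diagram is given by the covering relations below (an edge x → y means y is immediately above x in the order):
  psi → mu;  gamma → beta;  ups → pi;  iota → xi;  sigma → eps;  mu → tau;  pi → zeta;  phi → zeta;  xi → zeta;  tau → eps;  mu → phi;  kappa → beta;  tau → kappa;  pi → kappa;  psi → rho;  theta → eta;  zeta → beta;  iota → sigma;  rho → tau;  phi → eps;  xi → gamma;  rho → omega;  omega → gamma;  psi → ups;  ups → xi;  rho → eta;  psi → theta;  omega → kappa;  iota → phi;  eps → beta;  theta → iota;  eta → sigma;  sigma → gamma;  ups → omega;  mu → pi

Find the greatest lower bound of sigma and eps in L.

sigma

Common lower bounds of {sigma, eps}: eta, iota, psi, rho, sigma, theta.
The greatest among these is sigma.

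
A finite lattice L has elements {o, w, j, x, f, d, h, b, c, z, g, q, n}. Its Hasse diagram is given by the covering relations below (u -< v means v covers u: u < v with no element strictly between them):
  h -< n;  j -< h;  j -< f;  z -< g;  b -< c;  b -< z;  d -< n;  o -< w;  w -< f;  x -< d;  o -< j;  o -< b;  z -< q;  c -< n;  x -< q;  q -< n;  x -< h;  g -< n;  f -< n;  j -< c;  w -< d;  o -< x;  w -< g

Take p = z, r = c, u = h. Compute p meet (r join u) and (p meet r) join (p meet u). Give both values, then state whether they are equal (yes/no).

r join u = n, so p meet (r join u) = z meet n = z.
p meet r = b and p meet u = o, so (p meet r) join (p meet u) = b join o = b.
Equal: no.

z; b; no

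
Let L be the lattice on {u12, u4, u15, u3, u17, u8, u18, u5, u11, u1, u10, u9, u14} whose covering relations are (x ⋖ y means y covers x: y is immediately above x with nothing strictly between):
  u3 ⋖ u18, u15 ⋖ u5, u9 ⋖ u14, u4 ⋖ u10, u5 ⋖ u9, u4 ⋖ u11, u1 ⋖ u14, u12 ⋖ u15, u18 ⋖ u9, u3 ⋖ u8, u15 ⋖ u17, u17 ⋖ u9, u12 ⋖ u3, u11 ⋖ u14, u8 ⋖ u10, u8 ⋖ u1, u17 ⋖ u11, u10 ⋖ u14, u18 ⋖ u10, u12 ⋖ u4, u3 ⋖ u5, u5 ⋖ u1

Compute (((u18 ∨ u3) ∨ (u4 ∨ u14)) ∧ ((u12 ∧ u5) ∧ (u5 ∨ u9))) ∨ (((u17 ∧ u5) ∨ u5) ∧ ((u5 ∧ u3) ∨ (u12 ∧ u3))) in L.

u18 ∨ u3 = u18
u4 ∨ u14 = u14
u18 ∨ u14 = u14
u12 ∧ u5 = u12
u5 ∨ u9 = u9
u12 ∧ u9 = u12
u14 ∧ u12 = u12
u17 ∧ u5 = u15
u15 ∨ u5 = u5
u5 ∧ u3 = u3
u12 ∧ u3 = u12
u3 ∨ u12 = u3
u5 ∧ u3 = u3
u12 ∨ u3 = u3

u3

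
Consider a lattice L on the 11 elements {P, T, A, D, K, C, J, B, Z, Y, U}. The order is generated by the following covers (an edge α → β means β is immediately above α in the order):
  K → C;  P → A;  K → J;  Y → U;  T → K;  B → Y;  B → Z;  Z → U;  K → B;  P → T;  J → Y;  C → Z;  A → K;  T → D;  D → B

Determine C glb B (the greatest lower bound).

Common lower bounds of {C, B}: A, K, P, T.
The greatest among these is K.

K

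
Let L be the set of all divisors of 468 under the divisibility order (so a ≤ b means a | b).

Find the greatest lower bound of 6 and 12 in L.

Common lower bounds of {6, 12}: 1, 2, 3, 6.
The greatest among these is 6.

6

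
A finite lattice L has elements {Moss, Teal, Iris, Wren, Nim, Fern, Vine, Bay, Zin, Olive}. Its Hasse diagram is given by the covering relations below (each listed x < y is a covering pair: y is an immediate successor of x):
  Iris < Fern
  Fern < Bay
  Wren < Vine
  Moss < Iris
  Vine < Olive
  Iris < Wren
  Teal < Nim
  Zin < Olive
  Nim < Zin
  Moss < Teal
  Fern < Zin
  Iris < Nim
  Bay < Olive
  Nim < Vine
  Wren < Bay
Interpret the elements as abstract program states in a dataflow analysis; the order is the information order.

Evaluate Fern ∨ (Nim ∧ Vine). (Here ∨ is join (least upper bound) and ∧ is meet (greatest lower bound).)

Zin

Nim ∧ Vine = Nim
Fern ∨ Nim = Zin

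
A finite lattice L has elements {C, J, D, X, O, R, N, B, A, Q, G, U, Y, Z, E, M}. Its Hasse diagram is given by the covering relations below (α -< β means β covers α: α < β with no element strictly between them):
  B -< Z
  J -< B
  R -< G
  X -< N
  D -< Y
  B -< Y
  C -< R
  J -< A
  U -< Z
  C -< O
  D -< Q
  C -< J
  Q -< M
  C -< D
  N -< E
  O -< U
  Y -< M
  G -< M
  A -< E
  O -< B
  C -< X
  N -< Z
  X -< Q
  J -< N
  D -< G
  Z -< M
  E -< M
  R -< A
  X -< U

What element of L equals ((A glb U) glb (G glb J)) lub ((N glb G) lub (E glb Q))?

A ∧ U = C
G ∧ J = C
C ∧ C = C
N ∧ G = C
E ∧ Q = X
C ∨ X = X
C ∨ X = X

X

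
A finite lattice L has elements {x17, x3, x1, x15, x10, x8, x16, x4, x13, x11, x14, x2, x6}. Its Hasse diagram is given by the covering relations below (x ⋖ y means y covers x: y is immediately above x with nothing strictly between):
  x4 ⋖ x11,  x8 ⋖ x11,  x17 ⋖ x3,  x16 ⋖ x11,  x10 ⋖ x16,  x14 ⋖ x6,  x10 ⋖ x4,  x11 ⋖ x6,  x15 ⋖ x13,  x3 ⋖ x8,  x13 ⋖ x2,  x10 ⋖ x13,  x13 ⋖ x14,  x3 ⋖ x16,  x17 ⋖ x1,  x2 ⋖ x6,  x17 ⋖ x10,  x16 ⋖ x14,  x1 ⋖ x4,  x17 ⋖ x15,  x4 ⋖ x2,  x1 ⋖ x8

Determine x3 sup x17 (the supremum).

Common upper bounds of {x3, x17}: x11, x14, x16, x3, x6, x8.
The least among these is x3.

x3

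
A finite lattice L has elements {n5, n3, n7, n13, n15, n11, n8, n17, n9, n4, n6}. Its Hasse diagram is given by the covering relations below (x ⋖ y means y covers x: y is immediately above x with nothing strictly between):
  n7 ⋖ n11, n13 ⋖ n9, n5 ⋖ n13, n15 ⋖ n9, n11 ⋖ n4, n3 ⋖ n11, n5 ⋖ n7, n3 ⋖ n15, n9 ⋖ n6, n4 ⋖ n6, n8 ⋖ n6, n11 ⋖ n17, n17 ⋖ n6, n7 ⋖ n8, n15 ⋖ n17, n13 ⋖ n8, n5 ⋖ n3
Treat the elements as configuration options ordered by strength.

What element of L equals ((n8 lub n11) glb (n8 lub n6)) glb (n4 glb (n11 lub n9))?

n8 ∨ n11 = n6
n8 ∨ n6 = n6
n6 ∧ n6 = n6
n11 ∨ n9 = n6
n4 ∧ n6 = n4
n6 ∧ n4 = n4

n4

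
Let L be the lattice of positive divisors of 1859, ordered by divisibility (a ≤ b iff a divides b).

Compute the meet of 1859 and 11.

11

In the divisibility order, the meet is the greatest common divisor: gcd(1859, 11) = 11.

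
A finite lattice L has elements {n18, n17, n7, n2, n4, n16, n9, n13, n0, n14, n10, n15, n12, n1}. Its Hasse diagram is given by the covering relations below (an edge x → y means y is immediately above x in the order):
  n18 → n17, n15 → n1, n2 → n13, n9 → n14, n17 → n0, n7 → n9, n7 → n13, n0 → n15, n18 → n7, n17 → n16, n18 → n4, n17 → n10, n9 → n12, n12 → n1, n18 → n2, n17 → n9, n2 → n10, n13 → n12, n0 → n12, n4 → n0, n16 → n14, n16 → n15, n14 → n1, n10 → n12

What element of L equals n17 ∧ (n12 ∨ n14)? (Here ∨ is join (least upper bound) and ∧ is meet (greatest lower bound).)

n12 ∨ n14 = n1
n17 ∧ n1 = n17

n17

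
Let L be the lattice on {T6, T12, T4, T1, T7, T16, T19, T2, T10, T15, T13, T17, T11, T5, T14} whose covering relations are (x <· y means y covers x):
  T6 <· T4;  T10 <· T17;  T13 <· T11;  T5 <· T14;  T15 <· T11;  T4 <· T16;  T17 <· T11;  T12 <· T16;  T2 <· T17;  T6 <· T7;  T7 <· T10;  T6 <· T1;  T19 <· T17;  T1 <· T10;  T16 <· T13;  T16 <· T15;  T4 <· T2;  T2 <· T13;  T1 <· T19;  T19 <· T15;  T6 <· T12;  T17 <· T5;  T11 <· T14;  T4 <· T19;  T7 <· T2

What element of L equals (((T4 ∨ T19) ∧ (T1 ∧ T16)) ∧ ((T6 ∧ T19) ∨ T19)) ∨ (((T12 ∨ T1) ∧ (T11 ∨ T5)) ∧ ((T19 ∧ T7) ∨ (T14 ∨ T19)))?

T15

T4 ∨ T19 = T19
T1 ∧ T16 = T6
T19 ∧ T6 = T6
T6 ∧ T19 = T6
T6 ∨ T19 = T19
T6 ∧ T19 = T6
T12 ∨ T1 = T15
T11 ∨ T5 = T14
T15 ∧ T14 = T15
T19 ∧ T7 = T6
T14 ∨ T19 = T14
T6 ∨ T14 = T14
T15 ∧ T14 = T15
T6 ∨ T15 = T15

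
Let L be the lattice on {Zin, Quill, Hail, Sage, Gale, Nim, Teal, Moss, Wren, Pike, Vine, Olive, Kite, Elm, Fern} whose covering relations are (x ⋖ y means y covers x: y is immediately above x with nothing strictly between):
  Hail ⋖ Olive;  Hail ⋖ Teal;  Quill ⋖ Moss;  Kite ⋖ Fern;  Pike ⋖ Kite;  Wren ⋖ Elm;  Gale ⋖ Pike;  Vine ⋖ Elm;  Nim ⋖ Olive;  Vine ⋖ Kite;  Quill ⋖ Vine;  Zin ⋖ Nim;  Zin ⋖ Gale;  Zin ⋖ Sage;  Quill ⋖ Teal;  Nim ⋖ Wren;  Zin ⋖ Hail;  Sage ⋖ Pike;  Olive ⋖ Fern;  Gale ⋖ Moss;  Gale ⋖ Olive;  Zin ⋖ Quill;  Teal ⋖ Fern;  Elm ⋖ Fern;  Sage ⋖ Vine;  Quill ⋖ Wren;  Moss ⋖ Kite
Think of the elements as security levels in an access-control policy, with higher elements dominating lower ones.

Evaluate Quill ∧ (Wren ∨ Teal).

Quill

Wren ∨ Teal = Fern
Quill ∧ Fern = Quill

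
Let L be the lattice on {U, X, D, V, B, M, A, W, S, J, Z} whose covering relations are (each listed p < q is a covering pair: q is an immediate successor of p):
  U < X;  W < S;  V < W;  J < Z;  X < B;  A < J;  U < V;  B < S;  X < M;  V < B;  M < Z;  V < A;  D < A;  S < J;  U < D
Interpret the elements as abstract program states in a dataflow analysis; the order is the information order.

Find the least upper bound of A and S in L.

J

Common upper bounds of {A, S}: J, Z.
The least among these is J.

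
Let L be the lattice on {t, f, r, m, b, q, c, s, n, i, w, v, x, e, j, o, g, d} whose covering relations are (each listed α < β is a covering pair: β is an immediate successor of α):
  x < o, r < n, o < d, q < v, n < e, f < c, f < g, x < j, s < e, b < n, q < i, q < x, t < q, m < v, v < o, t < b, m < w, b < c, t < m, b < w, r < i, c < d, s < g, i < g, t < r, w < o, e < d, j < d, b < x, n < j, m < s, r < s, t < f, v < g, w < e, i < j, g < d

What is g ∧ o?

v

Common lower bounds of {g, o}: m, q, t, v.
The greatest among these is v.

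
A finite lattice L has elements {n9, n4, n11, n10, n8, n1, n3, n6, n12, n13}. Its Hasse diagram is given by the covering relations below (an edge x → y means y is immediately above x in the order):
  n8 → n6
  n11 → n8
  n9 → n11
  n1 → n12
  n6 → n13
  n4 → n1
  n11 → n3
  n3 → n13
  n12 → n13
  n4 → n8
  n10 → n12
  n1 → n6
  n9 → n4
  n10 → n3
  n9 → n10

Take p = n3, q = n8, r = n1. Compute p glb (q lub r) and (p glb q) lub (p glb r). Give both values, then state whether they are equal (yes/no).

n11; n11; yes

q lub r = n6, so p glb (q lub r) = n3 glb n6 = n11.
p glb q = n11 and p glb r = n9, so (p glb q) lub (p glb r) = n11 lub n9 = n11.
Equal: yes.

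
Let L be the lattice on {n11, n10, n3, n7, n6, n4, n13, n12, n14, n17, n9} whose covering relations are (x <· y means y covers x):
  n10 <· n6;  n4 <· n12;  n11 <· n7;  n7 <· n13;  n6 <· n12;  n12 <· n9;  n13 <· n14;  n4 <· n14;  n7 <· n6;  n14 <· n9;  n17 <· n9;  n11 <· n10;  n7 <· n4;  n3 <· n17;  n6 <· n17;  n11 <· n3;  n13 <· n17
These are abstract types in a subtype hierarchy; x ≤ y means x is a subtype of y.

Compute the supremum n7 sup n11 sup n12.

Common upper bounds of {n7, n11, n12}: n12, n9.
The least among these is n12.

n12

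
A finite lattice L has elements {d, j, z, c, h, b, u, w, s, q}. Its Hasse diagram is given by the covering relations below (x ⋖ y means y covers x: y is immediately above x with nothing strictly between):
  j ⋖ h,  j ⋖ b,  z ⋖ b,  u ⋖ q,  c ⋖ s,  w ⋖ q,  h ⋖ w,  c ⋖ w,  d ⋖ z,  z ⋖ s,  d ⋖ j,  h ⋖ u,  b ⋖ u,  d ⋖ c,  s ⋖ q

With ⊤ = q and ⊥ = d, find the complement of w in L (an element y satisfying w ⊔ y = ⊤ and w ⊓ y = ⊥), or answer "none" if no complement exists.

z

Need y with w ∨ y = q and w ∧ y = d.
Checking each element gives: z.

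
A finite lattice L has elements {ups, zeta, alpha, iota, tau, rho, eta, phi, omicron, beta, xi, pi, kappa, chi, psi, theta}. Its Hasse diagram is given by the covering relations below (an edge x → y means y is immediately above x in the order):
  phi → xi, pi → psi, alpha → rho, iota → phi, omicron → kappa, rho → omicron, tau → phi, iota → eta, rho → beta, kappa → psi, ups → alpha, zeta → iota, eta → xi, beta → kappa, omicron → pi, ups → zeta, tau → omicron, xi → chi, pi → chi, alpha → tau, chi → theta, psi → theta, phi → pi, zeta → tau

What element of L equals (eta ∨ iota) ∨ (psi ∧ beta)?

theta

eta ∨ iota = eta
psi ∧ beta = beta
eta ∨ beta = theta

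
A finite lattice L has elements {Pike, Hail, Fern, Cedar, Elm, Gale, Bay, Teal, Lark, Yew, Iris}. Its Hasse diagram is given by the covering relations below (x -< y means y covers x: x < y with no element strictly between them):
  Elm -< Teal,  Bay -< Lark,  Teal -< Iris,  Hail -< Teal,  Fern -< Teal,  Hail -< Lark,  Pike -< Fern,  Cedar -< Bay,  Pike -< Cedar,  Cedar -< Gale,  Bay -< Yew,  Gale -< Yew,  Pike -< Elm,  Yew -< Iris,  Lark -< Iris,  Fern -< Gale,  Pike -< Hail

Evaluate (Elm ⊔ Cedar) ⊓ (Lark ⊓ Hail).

Hail

Elm ∨ Cedar = Iris
Lark ∧ Hail = Hail
Iris ∧ Hail = Hail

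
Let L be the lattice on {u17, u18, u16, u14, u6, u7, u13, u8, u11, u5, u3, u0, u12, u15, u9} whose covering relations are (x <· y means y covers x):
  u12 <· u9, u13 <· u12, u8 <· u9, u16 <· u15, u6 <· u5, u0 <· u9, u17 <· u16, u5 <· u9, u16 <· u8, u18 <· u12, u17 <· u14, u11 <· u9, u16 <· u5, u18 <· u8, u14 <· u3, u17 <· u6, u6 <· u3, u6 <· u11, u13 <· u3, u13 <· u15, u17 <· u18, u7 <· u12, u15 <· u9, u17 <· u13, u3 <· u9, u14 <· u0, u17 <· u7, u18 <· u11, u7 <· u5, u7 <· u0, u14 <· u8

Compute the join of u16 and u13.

Common upper bounds of {u16, u13}: u15, u9.
The least among these is u15.

u15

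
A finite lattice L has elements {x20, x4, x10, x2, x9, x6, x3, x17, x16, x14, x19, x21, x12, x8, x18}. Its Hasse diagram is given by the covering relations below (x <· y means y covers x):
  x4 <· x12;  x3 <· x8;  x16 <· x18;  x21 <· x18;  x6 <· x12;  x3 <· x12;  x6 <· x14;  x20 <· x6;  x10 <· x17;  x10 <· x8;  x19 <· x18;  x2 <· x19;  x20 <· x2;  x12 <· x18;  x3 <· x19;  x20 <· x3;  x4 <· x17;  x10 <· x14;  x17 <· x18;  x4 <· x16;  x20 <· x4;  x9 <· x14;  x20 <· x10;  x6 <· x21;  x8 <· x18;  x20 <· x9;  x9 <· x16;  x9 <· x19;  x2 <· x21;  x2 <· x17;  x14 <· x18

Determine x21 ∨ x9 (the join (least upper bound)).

x18

Common upper bounds of {x21, x9}: x18.
The least among these is x18.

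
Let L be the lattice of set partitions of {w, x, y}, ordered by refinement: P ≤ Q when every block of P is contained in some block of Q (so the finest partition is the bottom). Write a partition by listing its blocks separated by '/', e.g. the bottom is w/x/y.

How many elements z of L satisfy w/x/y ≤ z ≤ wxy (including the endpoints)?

The interval [w/x/y, wxy] = {w/x/y, w/xy, wx/y, wxy, wy/x}, which has 5 elements.

5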